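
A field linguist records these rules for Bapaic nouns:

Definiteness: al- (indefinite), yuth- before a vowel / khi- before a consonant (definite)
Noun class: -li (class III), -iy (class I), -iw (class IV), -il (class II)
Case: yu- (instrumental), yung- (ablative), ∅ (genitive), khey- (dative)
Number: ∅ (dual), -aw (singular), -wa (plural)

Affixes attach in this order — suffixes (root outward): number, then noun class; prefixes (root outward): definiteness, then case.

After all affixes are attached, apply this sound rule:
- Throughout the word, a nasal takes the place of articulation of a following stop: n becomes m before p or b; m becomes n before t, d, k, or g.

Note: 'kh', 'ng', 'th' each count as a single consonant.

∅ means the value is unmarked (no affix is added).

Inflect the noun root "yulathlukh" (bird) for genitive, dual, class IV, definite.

khiyulathlukhiw

number = dual: zero marking, form stays yulathlukh.
Attach noun class class IV -iw → yulathlukhiw.
Attach definiteness definite khi- (before consonant 'y') → khiyulathlukhiw.
case = genitive: zero marking, form stays khiyulathlukhiw.
Nasal assimilation: no change.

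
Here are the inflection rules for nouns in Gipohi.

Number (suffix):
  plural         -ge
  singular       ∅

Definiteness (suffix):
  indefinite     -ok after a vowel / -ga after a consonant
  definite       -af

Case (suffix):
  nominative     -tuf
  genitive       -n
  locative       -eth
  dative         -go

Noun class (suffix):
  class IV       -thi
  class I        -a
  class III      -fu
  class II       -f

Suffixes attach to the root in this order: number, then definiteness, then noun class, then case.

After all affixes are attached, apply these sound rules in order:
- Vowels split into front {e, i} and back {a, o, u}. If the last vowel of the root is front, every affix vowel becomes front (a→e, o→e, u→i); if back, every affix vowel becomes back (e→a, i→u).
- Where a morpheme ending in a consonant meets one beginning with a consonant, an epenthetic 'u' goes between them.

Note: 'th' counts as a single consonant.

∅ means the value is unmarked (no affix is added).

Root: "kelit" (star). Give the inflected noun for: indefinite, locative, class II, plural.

kelitugeekufeth

Attach number plural -ge → kelitge.
Attach definiteness indefinite -ok (after vowel 'e') → kelitgeok.
Attach noun class class II -f → kelitgeokf.
Attach case locative -eth → kelitgeokfeth.
Apply vowel harmony: kelitgeokfeth → kelitgeekfeth.
Apply epenthesis: kelitgeekfeth → kelitugeekufeth.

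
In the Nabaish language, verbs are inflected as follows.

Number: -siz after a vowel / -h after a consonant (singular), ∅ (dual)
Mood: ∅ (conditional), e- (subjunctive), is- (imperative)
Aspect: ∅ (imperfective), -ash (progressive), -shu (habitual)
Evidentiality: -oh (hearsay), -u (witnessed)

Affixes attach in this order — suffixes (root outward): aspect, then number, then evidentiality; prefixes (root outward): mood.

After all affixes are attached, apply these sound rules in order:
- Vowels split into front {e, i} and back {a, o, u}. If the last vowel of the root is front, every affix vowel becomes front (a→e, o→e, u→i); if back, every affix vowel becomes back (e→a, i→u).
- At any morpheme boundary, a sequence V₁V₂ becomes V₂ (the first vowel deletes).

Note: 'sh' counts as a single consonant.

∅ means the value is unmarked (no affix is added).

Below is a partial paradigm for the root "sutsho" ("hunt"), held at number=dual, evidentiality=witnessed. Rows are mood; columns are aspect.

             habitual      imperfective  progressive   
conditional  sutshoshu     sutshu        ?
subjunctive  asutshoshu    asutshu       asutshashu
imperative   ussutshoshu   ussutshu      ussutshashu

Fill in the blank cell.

sutshashu

Attach aspect progressive -ash → sutshoash.
number = dual: zero marking, form stays sutshoash.
Attach evidentiality witnessed -u → sutshoashu.
mood = conditional: zero marking, form stays sutshoashu.
Vowel harmony: no change.
Apply vowel deletion: sutshoashu → sutshashu.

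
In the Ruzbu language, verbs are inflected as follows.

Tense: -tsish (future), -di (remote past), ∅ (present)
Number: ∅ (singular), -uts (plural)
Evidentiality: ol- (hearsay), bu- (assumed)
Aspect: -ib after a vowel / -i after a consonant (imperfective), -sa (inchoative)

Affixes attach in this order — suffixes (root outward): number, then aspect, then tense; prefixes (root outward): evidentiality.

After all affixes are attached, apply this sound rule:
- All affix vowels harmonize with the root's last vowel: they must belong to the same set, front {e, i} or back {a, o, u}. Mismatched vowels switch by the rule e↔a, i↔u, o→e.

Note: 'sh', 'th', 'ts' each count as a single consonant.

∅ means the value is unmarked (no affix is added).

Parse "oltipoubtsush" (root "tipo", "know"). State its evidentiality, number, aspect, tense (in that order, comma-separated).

hearsay, singular, imperfective, future

Segment: ol-tipo-ib-tsish.
evidentiality: ol- → hearsay.
number: ∅ → singular.
aspect: -ib/i → imperfective.
tense: -tsish → future.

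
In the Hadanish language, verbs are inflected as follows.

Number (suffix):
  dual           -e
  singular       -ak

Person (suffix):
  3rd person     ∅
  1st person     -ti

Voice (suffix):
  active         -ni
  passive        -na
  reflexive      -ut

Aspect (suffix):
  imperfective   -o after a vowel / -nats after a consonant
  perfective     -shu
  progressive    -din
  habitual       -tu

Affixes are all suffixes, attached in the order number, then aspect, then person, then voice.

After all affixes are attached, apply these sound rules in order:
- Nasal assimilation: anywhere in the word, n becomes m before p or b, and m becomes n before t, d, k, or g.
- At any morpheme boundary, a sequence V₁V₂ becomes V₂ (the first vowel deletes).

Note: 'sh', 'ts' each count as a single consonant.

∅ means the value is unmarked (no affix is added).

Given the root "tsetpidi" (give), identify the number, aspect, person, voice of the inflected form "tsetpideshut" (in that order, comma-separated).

dual, perfective, 3rd person, reflexive

Segment: tsetpidi-e-shu-ut.
number: -e → dual.
aspect: -shu → perfective.
person: ∅ → 3rd person.
voice: -ut → reflexive.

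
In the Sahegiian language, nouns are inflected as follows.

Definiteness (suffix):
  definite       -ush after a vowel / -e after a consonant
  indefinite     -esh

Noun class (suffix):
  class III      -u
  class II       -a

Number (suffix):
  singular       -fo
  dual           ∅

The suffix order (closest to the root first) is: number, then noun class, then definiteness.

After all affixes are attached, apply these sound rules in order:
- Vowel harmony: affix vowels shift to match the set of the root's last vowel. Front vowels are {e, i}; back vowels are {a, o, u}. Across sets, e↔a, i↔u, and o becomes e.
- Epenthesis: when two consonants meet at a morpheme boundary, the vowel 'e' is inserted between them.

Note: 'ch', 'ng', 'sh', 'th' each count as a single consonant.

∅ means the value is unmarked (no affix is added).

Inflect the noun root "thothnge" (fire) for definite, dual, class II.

number = dual: zero marking, form stays thothnge.
Attach noun class class II -a → thothngea.
Attach definiteness definite -ush (after vowel 'a') → thothngeaush.
Apply vowel harmony: thothngeaush → thothngeeish.
Epenthesis: no change.

thothngeeish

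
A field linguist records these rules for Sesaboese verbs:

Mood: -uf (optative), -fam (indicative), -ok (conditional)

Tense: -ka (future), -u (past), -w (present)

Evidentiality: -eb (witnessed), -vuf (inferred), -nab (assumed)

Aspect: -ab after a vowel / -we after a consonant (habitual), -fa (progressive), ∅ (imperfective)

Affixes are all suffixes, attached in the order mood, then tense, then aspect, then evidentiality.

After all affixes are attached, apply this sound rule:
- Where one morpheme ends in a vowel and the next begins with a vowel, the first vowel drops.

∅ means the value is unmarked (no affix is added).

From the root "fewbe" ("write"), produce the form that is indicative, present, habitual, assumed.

fewbefamwwenab

Attach mood indicative -fam → fewbefam.
Attach tense present -w → fewbefamw.
Attach aspect habitual -we (after consonant 'w') → fewbefamwwe.
Attach evidentiality assumed -nab → fewbefamwwenab.
Vowel deletion: no change.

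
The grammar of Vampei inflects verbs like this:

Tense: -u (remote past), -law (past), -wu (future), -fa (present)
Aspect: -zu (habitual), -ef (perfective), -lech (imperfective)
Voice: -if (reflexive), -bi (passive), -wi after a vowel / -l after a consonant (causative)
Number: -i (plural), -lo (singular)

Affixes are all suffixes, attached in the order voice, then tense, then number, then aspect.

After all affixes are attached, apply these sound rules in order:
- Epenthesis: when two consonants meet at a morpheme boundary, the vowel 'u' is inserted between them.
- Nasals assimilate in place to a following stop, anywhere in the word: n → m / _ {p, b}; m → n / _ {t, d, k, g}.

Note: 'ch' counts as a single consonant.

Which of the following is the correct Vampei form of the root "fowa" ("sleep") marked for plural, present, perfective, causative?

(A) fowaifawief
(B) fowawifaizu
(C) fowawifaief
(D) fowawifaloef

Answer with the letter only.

Attach voice causative -wi (after vowel 'a') → fowawi.
Attach tense present -fa → fowawifa.
Attach number plural -i → fowawifai.
Attach aspect perfective -ef → fowawifaief.
Epenthesis: no change.
Nasal assimilation: no change.
So the correct form is fowawifaief, option (C).
(B) fowawifaizu is wrong: it uses habitual instead of perfective for aspect.
(A) fowaifawief is wrong: it has the affixes in the wrong order.
(D) fowawifaloef is wrong: it uses singular instead of plural for number.

C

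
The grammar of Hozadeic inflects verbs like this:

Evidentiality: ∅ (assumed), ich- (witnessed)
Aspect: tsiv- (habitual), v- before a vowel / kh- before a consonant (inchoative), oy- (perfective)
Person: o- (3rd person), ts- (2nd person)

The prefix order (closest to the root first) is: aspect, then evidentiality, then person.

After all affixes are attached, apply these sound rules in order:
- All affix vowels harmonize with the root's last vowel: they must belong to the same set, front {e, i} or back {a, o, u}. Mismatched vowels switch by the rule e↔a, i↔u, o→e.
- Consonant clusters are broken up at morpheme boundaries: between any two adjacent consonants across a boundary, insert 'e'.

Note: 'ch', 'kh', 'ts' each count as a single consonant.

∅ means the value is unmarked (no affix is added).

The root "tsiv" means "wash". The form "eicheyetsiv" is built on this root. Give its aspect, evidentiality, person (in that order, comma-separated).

perfective, witnessed, 3rd person

Segment: o-ich-oy-tsiv.
aspect: oy- → perfective.
evidentiality: ich- → witnessed.
person: o- → 3rd person.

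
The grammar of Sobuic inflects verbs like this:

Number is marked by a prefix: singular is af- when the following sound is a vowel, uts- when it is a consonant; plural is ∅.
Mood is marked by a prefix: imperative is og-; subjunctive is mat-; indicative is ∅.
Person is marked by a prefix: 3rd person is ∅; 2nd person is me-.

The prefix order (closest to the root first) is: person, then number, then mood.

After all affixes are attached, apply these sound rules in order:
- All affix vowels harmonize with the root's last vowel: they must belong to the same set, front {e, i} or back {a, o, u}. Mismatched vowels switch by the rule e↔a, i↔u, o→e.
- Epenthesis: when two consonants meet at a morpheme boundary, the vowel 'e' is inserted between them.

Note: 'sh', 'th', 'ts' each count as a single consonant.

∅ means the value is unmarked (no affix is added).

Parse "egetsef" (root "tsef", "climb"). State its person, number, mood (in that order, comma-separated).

3rd person, plural, imperative

Segment: og-tsef.
person: ∅ → 3rd person.
number: ∅ → plural.
mood: og- → imperative.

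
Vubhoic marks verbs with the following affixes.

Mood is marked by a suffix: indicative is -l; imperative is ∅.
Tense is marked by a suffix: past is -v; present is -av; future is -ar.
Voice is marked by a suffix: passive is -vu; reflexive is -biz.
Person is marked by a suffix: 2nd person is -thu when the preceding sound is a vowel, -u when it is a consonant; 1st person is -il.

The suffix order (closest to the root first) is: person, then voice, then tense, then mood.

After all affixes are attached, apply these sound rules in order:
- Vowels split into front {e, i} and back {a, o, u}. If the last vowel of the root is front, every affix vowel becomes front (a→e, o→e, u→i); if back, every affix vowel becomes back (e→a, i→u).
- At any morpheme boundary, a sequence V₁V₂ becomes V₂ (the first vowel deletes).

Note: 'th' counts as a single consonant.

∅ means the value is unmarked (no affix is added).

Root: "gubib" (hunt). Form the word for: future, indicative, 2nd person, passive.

Attach person 2nd person -u (after consonant 'b') → gubibu.
Attach voice passive -vu → gubibuvu.
Attach tense future -ar → gubibuvuar.
Attach mood indicative -l → gubibuvuarl.
Apply vowel harmony: gubibuvuarl → gubibivierl.
Apply vowel deletion: gubibivierl → gubibiverl.

gubibiverl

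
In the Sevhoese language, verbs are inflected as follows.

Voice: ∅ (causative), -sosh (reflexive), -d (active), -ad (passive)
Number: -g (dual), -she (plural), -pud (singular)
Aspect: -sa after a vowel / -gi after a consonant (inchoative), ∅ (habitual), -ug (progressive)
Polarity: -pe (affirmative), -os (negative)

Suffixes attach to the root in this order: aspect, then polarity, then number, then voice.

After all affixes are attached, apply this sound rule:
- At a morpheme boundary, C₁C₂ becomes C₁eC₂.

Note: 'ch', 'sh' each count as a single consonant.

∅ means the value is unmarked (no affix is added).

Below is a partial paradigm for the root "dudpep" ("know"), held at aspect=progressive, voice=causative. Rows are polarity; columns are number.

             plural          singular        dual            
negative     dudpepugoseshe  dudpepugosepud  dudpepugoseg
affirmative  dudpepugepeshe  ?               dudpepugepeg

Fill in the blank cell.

dudpepugepepud

Attach aspect progressive -ug → dudpepug.
Attach polarity affirmative -pe → dudpepugpe.
Attach number singular -pud → dudpepugpepud.
voice = causative: zero marking, form stays dudpepugpepud.
Apply epenthesis: dudpepugpepud → dudpepugepepud.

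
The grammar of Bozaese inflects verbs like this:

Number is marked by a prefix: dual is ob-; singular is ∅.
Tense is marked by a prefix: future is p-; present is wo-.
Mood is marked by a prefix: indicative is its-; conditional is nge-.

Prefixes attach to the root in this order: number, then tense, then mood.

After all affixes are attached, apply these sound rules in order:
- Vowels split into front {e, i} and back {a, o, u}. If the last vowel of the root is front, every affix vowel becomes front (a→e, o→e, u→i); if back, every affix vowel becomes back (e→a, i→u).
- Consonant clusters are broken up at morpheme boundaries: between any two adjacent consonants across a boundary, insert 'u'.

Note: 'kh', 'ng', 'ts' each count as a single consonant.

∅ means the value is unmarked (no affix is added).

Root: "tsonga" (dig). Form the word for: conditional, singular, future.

number = singular: zero marking, form stays tsonga.
Attach tense future p- → ptsonga.
Attach mood conditional nge- → ngeptsonga.
Apply vowel harmony: ngeptsonga → ngaptsonga.
Apply epenthesis: ngaptsonga → ngaputsonga.

ngaputsonga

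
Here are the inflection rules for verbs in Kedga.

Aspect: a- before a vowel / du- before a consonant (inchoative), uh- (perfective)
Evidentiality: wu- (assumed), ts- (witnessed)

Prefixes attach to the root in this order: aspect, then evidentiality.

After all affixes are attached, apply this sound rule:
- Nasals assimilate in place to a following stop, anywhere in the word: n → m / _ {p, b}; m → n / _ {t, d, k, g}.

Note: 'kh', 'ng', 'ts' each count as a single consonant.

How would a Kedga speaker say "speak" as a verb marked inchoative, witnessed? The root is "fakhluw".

tsdufakhluw

Attach aspect inchoative du- (before consonant 'f') → dufakhluw.
Attach evidentiality witnessed ts- → tsdufakhluw.
Nasal assimilation: no change.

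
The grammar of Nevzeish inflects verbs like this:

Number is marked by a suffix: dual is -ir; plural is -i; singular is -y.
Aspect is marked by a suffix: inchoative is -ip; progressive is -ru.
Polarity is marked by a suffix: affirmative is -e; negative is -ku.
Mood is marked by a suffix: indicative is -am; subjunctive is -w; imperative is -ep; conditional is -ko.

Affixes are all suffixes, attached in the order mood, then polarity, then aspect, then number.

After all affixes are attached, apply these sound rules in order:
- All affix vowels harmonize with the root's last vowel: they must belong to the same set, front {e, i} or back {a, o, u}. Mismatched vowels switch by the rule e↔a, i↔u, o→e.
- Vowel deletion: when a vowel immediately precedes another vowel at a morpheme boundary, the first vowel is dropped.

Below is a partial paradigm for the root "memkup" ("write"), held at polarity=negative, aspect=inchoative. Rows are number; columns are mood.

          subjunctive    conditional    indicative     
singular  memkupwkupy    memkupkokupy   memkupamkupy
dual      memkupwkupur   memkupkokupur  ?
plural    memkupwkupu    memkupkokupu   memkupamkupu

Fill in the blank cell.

Attach mood indicative -am → memkupam.
Attach polarity negative -ku → memkupamku.
Attach aspect inchoative -ip → memkupamkuip.
Attach number dual -ir → memkupamkuipir.
Apply vowel harmony: memkupamkuipir → memkupamkuupur.
Apply vowel deletion: memkupamkuupur → memkupamkupur.

memkupamkupur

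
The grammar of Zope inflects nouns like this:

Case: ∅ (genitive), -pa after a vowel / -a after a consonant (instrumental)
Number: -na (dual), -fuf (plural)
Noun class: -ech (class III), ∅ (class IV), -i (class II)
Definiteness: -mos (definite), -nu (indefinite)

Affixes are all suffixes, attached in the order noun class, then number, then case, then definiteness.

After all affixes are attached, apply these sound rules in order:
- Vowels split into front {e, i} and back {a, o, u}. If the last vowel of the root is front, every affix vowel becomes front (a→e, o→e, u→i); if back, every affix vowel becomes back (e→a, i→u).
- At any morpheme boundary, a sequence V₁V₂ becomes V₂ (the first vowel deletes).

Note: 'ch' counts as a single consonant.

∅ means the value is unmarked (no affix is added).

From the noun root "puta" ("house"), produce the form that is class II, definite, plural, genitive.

putufufmos

Attach noun class class II -i → putai.
Attach number plural -fuf → putaifuf.
case = genitive: zero marking, form stays putaifuf.
Attach definiteness definite -mos → putaifufmos.
Apply vowel harmony: putaifufmos → putaufufmos.
Apply vowel deletion: putaufufmos → putufufmos.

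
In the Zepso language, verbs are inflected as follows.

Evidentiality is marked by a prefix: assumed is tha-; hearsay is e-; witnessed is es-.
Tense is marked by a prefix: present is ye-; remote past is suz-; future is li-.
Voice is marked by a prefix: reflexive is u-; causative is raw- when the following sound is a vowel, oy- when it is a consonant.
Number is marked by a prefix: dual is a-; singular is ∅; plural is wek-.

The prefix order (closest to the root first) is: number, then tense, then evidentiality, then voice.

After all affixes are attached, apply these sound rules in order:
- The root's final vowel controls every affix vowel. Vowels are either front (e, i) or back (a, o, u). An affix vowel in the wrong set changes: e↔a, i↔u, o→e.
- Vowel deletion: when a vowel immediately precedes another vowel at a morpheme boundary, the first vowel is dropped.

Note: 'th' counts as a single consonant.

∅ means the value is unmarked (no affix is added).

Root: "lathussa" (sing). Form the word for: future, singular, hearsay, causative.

rawalulathussa

number = singular: zero marking, form stays lathussa.
Attach tense future li- → lilathussa.
Attach evidentiality hearsay e- → elilathussa.
Attach voice causative raw- (before vowel 'e') → rawelilathussa.
Apply vowel harmony: rawelilathussa → rawalulathussa.
Vowel deletion: no change.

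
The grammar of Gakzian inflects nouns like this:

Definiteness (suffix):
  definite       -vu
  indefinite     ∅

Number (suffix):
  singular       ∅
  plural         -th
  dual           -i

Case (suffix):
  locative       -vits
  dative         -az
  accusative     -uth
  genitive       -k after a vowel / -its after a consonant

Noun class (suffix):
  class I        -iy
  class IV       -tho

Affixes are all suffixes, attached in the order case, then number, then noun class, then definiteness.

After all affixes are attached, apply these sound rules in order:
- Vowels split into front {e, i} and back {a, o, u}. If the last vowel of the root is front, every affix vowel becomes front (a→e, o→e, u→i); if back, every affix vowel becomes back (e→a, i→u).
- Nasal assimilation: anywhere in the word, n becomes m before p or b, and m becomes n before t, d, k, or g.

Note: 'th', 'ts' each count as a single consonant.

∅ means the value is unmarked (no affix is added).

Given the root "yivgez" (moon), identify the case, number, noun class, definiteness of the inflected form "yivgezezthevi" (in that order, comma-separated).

dative, singular, class IV, definite

Segment: yivgez-az-tho-vu.
case: -az → dative.
number: ∅ → singular.
noun class: -tho → class IV.
definiteness: -vu → definite.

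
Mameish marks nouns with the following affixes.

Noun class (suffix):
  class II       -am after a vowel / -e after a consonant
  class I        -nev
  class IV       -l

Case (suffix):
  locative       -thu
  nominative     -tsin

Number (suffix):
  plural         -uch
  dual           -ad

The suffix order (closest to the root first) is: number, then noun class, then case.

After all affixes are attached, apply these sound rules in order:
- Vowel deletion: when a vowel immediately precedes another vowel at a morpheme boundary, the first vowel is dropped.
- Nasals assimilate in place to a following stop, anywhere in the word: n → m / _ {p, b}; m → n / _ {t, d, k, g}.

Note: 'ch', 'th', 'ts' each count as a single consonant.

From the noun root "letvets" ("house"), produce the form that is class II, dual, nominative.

letvetsadetsin

Attach number dual -ad → letvetsad.
Attach noun class class II -e (after consonant 'd') → letvetsade.
Attach case nominative -tsin → letvetsadetsin.
Vowel deletion: no change.
Nasal assimilation: no change.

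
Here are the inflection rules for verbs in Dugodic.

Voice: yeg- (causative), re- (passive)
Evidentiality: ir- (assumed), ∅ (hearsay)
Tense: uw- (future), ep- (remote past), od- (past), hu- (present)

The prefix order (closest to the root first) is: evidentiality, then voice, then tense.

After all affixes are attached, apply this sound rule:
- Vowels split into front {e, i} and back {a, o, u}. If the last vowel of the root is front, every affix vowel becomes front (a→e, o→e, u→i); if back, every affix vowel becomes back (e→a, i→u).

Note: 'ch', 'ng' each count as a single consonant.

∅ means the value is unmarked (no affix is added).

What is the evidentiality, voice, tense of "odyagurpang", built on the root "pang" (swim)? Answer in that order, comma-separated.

assumed, causative, past

Segment: od-yeg-ir-pang.
evidentiality: ir- → assumed.
voice: yeg- → causative.
tense: od- → past.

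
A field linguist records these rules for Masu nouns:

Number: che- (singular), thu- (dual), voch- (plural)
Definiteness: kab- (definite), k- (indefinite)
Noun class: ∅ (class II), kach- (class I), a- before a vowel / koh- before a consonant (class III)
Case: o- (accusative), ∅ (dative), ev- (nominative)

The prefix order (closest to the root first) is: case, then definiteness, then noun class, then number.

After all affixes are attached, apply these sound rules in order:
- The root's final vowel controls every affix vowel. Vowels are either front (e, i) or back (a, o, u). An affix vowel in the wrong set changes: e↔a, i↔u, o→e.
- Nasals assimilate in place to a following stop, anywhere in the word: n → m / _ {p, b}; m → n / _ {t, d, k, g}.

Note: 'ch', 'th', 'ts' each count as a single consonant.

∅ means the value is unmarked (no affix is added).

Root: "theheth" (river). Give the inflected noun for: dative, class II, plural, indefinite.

vechktheheth

case = dative: zero marking, form stays theheth.
Attach definiteness indefinite k- → ktheheth.
noun class = class II: zero marking, form stays ktheheth.
Attach number plural voch- → vochktheheth.
Apply vowel harmony: vochktheheth → vechktheheth.
Nasal assimilation: no change.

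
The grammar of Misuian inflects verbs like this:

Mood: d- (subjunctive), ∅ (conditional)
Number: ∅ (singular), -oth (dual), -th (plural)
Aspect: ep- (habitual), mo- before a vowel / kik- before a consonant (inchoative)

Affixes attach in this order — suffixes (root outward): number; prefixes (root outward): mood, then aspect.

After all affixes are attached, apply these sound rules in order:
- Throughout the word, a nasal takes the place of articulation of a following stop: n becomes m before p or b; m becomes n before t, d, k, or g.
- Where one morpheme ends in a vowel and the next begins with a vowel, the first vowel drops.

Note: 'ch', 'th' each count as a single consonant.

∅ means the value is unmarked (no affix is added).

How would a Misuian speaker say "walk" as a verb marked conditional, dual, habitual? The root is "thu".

Attach number dual -oth → thuoth.
mood = conditional: zero marking, form stays thuoth.
Attach aspect habitual ep- → epthuoth.
Nasal assimilation: no change.
Apply vowel deletion: epthuoth → epthoth.

epthoth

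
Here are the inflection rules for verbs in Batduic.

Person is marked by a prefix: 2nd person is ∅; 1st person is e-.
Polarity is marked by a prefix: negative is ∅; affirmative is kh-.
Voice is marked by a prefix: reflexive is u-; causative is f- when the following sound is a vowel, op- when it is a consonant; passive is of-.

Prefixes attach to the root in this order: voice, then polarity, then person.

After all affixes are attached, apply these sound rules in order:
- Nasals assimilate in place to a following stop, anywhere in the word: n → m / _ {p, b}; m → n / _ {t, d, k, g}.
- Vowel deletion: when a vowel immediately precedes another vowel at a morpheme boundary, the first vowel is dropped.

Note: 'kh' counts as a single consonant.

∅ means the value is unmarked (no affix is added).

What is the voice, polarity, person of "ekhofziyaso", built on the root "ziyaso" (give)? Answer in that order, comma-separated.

Segment: e-kh-of-ziyaso.
voice: of- → passive.
polarity: kh- → affirmative.
person: e- → 1st person.

passive, affirmative, 1st person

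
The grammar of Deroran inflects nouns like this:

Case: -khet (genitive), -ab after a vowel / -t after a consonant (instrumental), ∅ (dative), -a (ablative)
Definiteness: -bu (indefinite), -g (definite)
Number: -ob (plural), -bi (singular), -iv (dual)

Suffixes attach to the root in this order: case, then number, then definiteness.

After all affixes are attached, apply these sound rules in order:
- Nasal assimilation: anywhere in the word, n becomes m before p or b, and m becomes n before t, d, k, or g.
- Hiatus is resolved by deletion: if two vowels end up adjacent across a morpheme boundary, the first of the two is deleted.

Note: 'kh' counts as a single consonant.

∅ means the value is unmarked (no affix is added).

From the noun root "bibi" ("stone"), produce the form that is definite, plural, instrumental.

Attach case instrumental -ab (after vowel 'i') → bibiab.
Attach number plural -ob → bibiabob.
Attach definiteness definite -g → bibiabobg.
Nasal assimilation: no change.
Apply vowel deletion: bibiabobg → bibabobg.

bibabobg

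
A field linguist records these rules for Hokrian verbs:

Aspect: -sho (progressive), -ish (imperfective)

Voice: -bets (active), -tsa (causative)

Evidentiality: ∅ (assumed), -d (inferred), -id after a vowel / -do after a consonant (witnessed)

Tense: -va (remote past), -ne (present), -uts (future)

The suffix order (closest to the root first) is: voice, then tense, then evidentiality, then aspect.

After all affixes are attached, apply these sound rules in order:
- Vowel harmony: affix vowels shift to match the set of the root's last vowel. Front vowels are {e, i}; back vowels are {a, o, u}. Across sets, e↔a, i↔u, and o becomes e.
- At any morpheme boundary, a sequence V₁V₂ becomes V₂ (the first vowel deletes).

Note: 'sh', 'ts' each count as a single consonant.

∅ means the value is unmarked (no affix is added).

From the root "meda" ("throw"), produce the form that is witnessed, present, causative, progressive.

medatsanudsho

Attach voice causative -tsa → medatsa.
Attach tense present -ne → medatsane.
Attach evidentiality witnessed -id (after vowel 'e') → medatsaneid.
Attach aspect progressive -sho → medatsaneidsho.
Apply vowel harmony: medatsaneidsho → medatsanaudsho.
Apply vowel deletion: medatsanaudsho → medatsanudsho.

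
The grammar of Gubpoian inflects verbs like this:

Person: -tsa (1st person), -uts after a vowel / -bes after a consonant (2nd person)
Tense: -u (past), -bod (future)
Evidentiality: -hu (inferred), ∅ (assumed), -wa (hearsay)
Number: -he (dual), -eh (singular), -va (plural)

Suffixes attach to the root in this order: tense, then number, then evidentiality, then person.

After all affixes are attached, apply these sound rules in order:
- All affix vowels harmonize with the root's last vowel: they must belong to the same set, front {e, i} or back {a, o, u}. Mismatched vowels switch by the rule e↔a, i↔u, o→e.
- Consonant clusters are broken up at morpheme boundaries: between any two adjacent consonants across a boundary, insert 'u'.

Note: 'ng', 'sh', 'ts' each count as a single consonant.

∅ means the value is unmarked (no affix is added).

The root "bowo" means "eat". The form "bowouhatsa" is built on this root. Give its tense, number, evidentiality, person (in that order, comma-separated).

past, dual, assumed, 1st person

Segment: bowo-u-he-tsa.
tense: -u → past.
number: -he → dual.
evidentiality: ∅ → assumed.
person: -tsa → 1st person.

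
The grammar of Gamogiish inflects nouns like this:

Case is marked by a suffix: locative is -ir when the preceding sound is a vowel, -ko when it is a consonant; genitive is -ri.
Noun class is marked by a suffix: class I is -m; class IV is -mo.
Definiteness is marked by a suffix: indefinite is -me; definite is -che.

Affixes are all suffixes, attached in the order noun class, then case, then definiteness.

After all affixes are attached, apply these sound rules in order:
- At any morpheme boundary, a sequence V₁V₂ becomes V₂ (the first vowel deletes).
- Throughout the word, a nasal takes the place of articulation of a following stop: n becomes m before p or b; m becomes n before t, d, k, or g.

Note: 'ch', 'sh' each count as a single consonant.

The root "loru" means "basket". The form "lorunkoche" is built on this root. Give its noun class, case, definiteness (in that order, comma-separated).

Segment: loru-m-ko-che.
noun class: -m → class I.
case: -ir/ko → locative.
definiteness: -che → definite.

class I, locative, definite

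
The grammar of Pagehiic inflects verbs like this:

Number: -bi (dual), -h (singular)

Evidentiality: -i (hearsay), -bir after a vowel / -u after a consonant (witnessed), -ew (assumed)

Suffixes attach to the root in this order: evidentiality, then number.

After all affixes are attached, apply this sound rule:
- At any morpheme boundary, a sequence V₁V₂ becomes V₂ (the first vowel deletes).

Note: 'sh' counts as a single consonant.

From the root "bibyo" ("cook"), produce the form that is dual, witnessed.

Attach evidentiality witnessed -bir (after vowel 'o') → bibyobir.
Attach number dual -bi → bibyobirbi.
Vowel deletion: no change.

bibyobirbi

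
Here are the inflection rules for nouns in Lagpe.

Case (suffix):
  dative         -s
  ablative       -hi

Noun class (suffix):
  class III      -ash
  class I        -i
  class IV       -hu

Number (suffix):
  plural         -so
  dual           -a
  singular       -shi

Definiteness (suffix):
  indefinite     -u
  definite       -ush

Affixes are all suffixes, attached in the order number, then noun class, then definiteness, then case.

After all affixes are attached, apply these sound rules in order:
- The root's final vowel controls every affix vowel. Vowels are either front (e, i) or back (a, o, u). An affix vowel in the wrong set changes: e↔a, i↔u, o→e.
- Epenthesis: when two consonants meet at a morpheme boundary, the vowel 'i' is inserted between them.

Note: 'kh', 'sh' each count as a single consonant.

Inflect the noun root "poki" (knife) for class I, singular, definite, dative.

pokishiiishis

Attach number singular -shi → pokishi.
Attach noun class class I -i → pokishii.
Attach definiteness definite -ush → pokishiiush.
Attach case dative -s → pokishiiushs.
Apply vowel harmony: pokishiiushs → pokishiiishs.
Apply epenthesis: pokishiiishs → pokishiiishis.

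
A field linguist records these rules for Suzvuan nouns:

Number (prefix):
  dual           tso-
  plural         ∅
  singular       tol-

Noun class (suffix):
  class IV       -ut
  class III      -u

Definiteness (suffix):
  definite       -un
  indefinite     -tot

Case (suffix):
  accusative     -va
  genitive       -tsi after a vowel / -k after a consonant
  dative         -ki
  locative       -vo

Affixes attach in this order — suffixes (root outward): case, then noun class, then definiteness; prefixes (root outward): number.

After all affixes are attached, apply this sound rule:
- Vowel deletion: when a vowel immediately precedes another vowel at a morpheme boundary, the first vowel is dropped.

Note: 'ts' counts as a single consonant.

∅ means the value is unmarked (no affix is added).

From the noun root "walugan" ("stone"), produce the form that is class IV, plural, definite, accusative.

number = plural: zero marking, form stays walugan.
Attach case accusative -va → waluganva.
Attach noun class class IV -ut → waluganvaut.
Attach definiteness definite -un → waluganvautun.
Apply vowel deletion: waluganvautun → waluganvutun.

waluganvutun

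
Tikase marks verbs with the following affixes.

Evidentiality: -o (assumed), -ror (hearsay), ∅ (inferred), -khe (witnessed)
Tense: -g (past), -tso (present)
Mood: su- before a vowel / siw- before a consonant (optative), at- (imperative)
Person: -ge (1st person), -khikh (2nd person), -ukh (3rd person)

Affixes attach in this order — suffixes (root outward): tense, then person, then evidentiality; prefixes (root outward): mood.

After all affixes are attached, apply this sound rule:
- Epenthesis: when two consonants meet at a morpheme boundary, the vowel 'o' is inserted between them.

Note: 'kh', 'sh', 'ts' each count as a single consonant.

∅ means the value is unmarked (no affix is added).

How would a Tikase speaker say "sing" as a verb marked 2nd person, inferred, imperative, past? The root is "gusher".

atogusherogokhikh

Attach tense past -g → gusherg.
Attach person 2nd person -khikh → gushergkhikh.
Attach mood imperative at- → atgushergkhikh.
evidentiality = inferred: zero marking, form stays atgushergkhikh.
Apply epenthesis: atgushergkhikh → atogusherogokhikh.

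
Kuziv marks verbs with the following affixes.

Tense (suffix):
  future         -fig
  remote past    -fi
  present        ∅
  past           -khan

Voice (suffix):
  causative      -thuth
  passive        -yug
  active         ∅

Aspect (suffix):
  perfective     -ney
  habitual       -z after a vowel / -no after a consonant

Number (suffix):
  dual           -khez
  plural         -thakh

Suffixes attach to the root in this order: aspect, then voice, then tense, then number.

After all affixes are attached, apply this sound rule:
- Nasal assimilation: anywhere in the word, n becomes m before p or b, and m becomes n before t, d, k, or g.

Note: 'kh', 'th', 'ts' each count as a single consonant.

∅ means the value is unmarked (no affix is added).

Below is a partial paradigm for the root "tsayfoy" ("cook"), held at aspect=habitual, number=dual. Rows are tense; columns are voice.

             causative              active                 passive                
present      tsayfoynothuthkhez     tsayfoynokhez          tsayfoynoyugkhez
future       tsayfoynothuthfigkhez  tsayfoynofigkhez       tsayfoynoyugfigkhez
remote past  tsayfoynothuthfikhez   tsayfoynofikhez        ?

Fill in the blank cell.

Attach aspect habitual -no (after consonant 'y') → tsayfoyno.
Attach voice passive -yug → tsayfoynoyug.
Attach tense remote past -fi → tsayfoynoyugfi.
Attach number dual -khez → tsayfoynoyugfikhez.
Nasal assimilation: no change.

tsayfoynoyugfikhez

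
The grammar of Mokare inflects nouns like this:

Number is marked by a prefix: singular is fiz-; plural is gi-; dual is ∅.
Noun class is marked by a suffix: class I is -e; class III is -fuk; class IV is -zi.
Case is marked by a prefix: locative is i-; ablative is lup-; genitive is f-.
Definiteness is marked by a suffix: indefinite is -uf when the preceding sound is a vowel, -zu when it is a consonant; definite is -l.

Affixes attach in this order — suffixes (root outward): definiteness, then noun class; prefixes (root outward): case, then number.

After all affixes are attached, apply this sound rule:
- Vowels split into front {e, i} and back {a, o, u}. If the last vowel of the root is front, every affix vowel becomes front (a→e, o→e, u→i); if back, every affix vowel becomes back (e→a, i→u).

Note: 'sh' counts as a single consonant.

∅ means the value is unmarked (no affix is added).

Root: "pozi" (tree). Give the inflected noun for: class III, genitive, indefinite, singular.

fizfpoziiffik

Attach definiteness indefinite -uf (after vowel 'i') → poziuf.
Attach case genitive f- → fpoziuf.
Attach noun class class III -fuk → fpoziuffuk.
Attach number singular fiz- → fizfpoziuffuk.
Apply vowel harmony: fizfpoziuffuk → fizfpoziiffik.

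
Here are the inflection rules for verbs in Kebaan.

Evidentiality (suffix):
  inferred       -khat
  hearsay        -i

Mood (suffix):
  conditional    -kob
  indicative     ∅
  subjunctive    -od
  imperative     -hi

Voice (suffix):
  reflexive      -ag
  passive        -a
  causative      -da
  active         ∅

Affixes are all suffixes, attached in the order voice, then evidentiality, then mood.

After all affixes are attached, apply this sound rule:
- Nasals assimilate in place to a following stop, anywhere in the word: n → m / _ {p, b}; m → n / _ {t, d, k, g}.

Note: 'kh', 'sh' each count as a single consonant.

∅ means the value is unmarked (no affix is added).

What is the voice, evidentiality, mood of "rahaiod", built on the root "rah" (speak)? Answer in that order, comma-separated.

Segment: rah-a-i-od.
voice: -a → passive.
evidentiality: -i → hearsay.
mood: -od → subjunctive.

passive, hearsay, subjunctive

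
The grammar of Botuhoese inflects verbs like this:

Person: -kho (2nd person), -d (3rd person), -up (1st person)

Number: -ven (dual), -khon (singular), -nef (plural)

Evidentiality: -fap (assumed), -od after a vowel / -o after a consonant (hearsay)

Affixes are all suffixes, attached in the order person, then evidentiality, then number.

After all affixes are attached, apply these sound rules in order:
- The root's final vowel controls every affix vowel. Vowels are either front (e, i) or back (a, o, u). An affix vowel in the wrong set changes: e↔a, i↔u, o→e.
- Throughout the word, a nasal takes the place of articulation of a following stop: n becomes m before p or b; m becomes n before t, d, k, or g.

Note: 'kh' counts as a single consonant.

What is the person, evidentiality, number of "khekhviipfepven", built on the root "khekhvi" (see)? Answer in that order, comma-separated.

1st person, assumed, dual

Segment: khekhvi-up-fap-ven.
person: -up → 1st person.
evidentiality: -fap → assumed.
number: -ven → dual.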